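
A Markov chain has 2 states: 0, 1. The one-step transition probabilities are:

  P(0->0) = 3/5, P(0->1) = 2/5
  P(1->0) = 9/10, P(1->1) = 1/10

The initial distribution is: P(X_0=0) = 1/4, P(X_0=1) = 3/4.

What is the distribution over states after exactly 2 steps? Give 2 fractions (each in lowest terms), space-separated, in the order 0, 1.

Answer: 261/400 139/400

Derivation:
Propagating the distribution step by step (d_{t+1} = d_t * P):
d_0 = (0=1/4, 1=3/4)
  d_1[0] = 1/4*3/5 + 3/4*9/10 = 33/40
  d_1[1] = 1/4*2/5 + 3/4*1/10 = 7/40
d_1 = (0=33/40, 1=7/40)
  d_2[0] = 33/40*3/5 + 7/40*9/10 = 261/400
  d_2[1] = 33/40*2/5 + 7/40*1/10 = 139/400
d_2 = (0=261/400, 1=139/400)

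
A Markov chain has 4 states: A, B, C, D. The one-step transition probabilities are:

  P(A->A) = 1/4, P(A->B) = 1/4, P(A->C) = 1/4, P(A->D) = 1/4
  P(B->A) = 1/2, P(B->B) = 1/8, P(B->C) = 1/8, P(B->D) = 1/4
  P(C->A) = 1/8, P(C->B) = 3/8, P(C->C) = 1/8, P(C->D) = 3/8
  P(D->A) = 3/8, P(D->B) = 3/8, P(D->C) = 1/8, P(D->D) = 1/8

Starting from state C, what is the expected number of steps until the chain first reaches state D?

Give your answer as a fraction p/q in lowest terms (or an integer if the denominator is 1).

Let h_i = expected steps to first reach D from state i.
Boundary: h_D = 0.
First-step equations for the other states:
  h_A = 1 + 1/4*h_A + 1/4*h_B + 1/4*h_C + 1/4*h_D
  h_B = 1 + 1/2*h_A + 1/8*h_B + 1/8*h_C + 1/4*h_D
  h_C = 1 + 1/8*h_A + 3/8*h_B + 1/8*h_C + 3/8*h_D

Substituting h_D = 0 and rearranging gives the linear system (I - Q) h = 1:
  [3/4, -1/4, -1/4] . (h_A, h_B, h_C) = 1
  [-1/2, 7/8, -1/8] . (h_A, h_B, h_C) = 1
  [-1/8, -3/8, 7/8] . (h_A, h_B, h_C) = 1

Solving yields:
  h_A = 164/45
  h_B = 166/45
  h_C = 146/45

Starting state is C, so the expected hitting time is h_C = 146/45.

Answer: 146/45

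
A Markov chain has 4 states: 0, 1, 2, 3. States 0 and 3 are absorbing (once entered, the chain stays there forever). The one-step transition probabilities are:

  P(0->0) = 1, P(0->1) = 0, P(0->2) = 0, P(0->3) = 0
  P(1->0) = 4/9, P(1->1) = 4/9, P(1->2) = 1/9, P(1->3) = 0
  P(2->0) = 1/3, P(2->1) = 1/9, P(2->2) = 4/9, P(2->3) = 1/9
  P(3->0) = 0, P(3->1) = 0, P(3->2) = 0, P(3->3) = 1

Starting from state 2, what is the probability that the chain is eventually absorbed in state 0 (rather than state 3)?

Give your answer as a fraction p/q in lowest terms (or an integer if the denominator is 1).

Answer: 19/24

Derivation:
Let a_i = P(absorbed in 0 | start in state i).
Boundary conditions: a_0 = 1, a_3 = 0.
For each transient state i, a_i = sum_j P(i->j) * a_j:
  a_1 = 4/9*a_0 + 4/9*a_1 + 1/9*a_2 + 0*a_3
  a_2 = 1/3*a_0 + 1/9*a_1 + 4/9*a_2 + 1/9*a_3

Substituting a_0 = 1 and a_3 = 0, rearrange to (I - Q) a = r where r[i] = P(i -> 0):
  [5/9, -1/9] . (a_1, a_2) = 4/9
  [-1/9, 5/9] . (a_1, a_2) = 1/3

Solving yields:
  a_1 = 23/24
  a_2 = 19/24

Starting state is 2, so the absorption probability is a_2 = 19/24.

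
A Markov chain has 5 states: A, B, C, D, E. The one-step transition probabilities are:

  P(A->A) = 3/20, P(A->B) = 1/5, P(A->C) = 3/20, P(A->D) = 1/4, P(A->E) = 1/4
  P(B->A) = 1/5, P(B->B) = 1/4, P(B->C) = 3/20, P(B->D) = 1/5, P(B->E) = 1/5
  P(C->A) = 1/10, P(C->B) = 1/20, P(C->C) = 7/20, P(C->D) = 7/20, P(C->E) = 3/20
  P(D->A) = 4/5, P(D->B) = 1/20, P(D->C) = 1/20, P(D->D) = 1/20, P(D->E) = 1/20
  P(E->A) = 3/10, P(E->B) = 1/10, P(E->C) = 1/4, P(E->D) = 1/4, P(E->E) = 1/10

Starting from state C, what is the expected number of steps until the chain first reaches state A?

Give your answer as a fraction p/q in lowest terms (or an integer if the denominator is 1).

Let h_i = expected steps to first reach A from state i.
Boundary: h_A = 0.
First-step equations for the other states:
  h_B = 1 + 1/5*h_A + 1/4*h_B + 3/20*h_C + 1/5*h_D + 1/5*h_E
  h_C = 1 + 1/10*h_A + 1/20*h_B + 7/20*h_C + 7/20*h_D + 3/20*h_E
  h_D = 1 + 4/5*h_A + 1/20*h_B + 1/20*h_C + 1/20*h_D + 1/20*h_E
  h_E = 1 + 3/10*h_A + 1/10*h_B + 1/4*h_C + 1/4*h_D + 1/10*h_E

Substituting h_A = 0 and rearranging gives the linear system (I - Q) h = 1:
  [3/4, -3/20, -1/5, -1/5] . (h_B, h_C, h_D, h_E) = 1
  [-1/20, 13/20, -7/20, -3/20] . (h_B, h_C, h_D, h_E) = 1
  [-1/20, -1/20, 19/20, -1/20] . (h_B, h_C, h_D, h_E) = 1
  [-1/10, -1/4, -1/4, 9/10] . (h_B, h_C, h_D, h_E) = 1

Solving yields:
  h_B = 83380/26583
  h_C = 28800/8861
  h_D = 40820/26583
  h_E = 74140/26583

Starting state is C, so the expected hitting time is h_C = 28800/8861.

Answer: 28800/8861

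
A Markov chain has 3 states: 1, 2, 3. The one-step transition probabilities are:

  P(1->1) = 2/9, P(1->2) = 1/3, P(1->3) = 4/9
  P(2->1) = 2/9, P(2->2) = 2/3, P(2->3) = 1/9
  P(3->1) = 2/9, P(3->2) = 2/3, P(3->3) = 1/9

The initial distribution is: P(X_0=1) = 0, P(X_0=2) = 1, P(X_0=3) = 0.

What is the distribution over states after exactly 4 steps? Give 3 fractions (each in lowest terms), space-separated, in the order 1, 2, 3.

Answer: 2/9 16/27 5/27

Derivation:
Propagating the distribution step by step (d_{t+1} = d_t * P):
d_0 = (1=0, 2=1, 3=0)
  d_1[1] = 0*2/9 + 1*2/9 + 0*2/9 = 2/9
  d_1[2] = 0*1/3 + 1*2/3 + 0*2/3 = 2/3
  d_1[3] = 0*4/9 + 1*1/9 + 0*1/9 = 1/9
d_1 = (1=2/9, 2=2/3, 3=1/9)
  d_2[1] = 2/9*2/9 + 2/3*2/9 + 1/9*2/9 = 2/9
  d_2[2] = 2/9*1/3 + 2/3*2/3 + 1/9*2/3 = 16/27
  d_2[3] = 2/9*4/9 + 2/3*1/9 + 1/9*1/9 = 5/27
d_2 = (1=2/9, 2=16/27, 3=5/27)
  d_3[1] = 2/9*2/9 + 16/27*2/9 + 5/27*2/9 = 2/9
  d_3[2] = 2/9*1/3 + 16/27*2/3 + 5/27*2/3 = 16/27
  d_3[3] = 2/9*4/9 + 16/27*1/9 + 5/27*1/9 = 5/27
d_3 = (1=2/9, 2=16/27, 3=5/27)
  d_4[1] = 2/9*2/9 + 16/27*2/9 + 5/27*2/9 = 2/9
  d_4[2] = 2/9*1/3 + 16/27*2/3 + 5/27*2/3 = 16/27
  d_4[3] = 2/9*4/9 + 16/27*1/9 + 5/27*1/9 = 5/27
d_4 = (1=2/9, 2=16/27, 3=5/27)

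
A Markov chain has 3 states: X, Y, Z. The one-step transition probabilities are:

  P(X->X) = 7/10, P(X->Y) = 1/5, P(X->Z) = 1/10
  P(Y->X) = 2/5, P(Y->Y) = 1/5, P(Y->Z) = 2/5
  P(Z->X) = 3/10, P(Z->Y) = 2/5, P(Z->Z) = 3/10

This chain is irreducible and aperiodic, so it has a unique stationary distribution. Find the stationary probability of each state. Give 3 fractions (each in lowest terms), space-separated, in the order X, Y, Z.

Answer: 20/37 9/37 8/37

Derivation:
The stationary distribution satisfies pi = pi * P, i.e.:
  pi_X = 7/10*pi_X + 2/5*pi_Y + 3/10*pi_Z
  pi_Y = 1/5*pi_X + 1/5*pi_Y + 2/5*pi_Z
  pi_Z = 1/10*pi_X + 2/5*pi_Y + 3/10*pi_Z
with normalization: pi_X + pi_Y + pi_Z = 1.

Using the first 2 balance equations plus normalization, the linear system A*pi = b is:
  [-3/10, 2/5, 3/10] . pi = 0
  [1/5, -4/5, 2/5] . pi = 0
  [1, 1, 1] . pi = 1

Solving yields:
  pi_X = 20/37
  pi_Y = 9/37
  pi_Z = 8/37

Verification (pi * P):
  20/37*7/10 + 9/37*2/5 + 8/37*3/10 = 20/37 = pi_X  (ok)
  20/37*1/5 + 9/37*1/5 + 8/37*2/5 = 9/37 = pi_Y  (ok)
  20/37*1/10 + 9/37*2/5 + 8/37*3/10 = 8/37 = pi_Z  (ok)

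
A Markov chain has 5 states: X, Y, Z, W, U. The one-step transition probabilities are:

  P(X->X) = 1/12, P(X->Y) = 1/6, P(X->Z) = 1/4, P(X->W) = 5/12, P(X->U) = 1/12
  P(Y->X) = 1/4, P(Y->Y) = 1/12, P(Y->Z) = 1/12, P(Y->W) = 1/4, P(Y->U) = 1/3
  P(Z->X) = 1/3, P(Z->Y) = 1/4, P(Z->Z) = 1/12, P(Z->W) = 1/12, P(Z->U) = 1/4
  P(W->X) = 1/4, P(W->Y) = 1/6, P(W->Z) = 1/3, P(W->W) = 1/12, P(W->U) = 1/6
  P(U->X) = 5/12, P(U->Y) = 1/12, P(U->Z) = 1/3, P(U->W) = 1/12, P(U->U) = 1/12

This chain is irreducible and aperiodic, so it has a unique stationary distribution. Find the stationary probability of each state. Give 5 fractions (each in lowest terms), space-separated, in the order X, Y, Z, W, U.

Answer: 3145/12338 1939/12338 4039/18507 7199/37014 6485/37014

Derivation:
The stationary distribution satisfies pi = pi * P, i.e.:
  pi_X = 1/12*pi_X + 1/4*pi_Y + 1/3*pi_Z + 1/4*pi_W + 5/12*pi_U
  pi_Y = 1/6*pi_X + 1/12*pi_Y + 1/4*pi_Z + 1/6*pi_W + 1/12*pi_U
  pi_Z = 1/4*pi_X + 1/12*pi_Y + 1/12*pi_Z + 1/3*pi_W + 1/3*pi_U
  pi_W = 5/12*pi_X + 1/4*pi_Y + 1/12*pi_Z + 1/12*pi_W + 1/12*pi_U
  pi_U = 1/12*pi_X + 1/3*pi_Y + 1/4*pi_Z + 1/6*pi_W + 1/12*pi_U
with normalization: pi_X + pi_Y + pi_Z + pi_W + pi_U = 1.

Using the first 4 balance equations plus normalization, the linear system A*pi = b is:
  [-11/12, 1/4, 1/3, 1/4, 5/12] . pi = 0
  [1/6, -11/12, 1/4, 1/6, 1/12] . pi = 0
  [1/4, 1/12, -11/12, 1/3, 1/3] . pi = 0
  [5/12, 1/4, 1/12, -11/12, 1/12] . pi = 0
  [1, 1, 1, 1, 1] . pi = 1

Solving yields:
  pi_X = 3145/12338
  pi_Y = 1939/12338
  pi_Z = 4039/18507
  pi_W = 7199/37014
  pi_U = 6485/37014

Verification (pi * P):
  3145/12338*1/12 + 1939/12338*1/4 + 4039/18507*1/3 + 7199/37014*1/4 + 6485/37014*5/12 = 3145/12338 = pi_X  (ok)
  3145/12338*1/6 + 1939/12338*1/12 + 4039/18507*1/4 + 7199/37014*1/6 + 6485/37014*1/12 = 1939/12338 = pi_Y  (ok)
  3145/12338*1/4 + 1939/12338*1/12 + 4039/18507*1/12 + 7199/37014*1/3 + 6485/37014*1/3 = 4039/18507 = pi_Z  (ok)
  3145/12338*5/12 + 1939/12338*1/4 + 4039/18507*1/12 + 7199/37014*1/12 + 6485/37014*1/12 = 7199/37014 = pi_W  (ok)
  3145/12338*1/12 + 1939/12338*1/3 + 4039/18507*1/4 + 7199/37014*1/6 + 6485/37014*1/12 = 6485/37014 = pi_U  (ok)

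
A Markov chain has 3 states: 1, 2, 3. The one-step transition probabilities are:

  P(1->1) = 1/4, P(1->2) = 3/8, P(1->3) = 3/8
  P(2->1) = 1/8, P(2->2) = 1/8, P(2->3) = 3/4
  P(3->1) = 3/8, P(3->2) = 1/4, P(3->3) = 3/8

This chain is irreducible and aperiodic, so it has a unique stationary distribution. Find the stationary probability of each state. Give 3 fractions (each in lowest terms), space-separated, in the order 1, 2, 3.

The stationary distribution satisfies pi = pi * P, i.e.:
  pi_1 = 1/4*pi_1 + 1/8*pi_2 + 3/8*pi_3
  pi_2 = 3/8*pi_1 + 1/8*pi_2 + 1/4*pi_3
  pi_3 = 3/8*pi_1 + 3/4*pi_2 + 3/8*pi_3
with normalization: pi_1 + pi_2 + pi_3 = 1.

Using the first 2 balance equations plus normalization, the linear system A*pi = b is:
  [-3/4, 1/8, 3/8] . pi = 0
  [3/8, -7/8, 1/4] . pi = 0
  [1, 1, 1] . pi = 1

Solving yields:
  pi_1 = 23/83
  pi_2 = 21/83
  pi_3 = 39/83

Verification (pi * P):
  23/83*1/4 + 21/83*1/8 + 39/83*3/8 = 23/83 = pi_1  (ok)
  23/83*3/8 + 21/83*1/8 + 39/83*1/4 = 21/83 = pi_2  (ok)
  23/83*3/8 + 21/83*3/4 + 39/83*3/8 = 39/83 = pi_3  (ok)

Answer: 23/83 21/83 39/83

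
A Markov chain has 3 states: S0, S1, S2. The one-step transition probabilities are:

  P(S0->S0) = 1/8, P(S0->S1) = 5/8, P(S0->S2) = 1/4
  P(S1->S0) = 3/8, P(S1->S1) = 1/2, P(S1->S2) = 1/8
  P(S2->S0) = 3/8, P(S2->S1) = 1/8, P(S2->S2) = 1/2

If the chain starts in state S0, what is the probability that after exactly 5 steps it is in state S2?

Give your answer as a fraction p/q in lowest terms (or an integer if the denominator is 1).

Computing P^5 by repeated multiplication:
P^1 =
  S0: [1/8, 5/8, 1/4]
  S1: [3/8, 1/2, 1/8]
  S2: [3/8, 1/8, 1/2]
P^2 =
  S0: [11/32, 27/64, 15/64]
  S1: [9/32, 1/2, 7/32]
  S2: [9/32, 23/64, 23/64]
P^3 =
  S0: [37/128, 233/512, 131/512]
  S1: [39/128, 29/64, 31/128]
  S2: [39/128, 205/512, 151/512]
P^4 =
  S0: [155/512, 1803/4096, 1053/4096]
  S1: [153/512, 229/512, 65/256]
  S2: [153/512, 1751/4096, 1121/4096]
P^5 =
  S0: [613/2048, 14465/32768, 8495/32768]
  S1: [615/2048, 1811/4096, 1055/4096]
  S2: [615/2048, 14245/32768, 8683/32768]

(P^5)[S0 -> S2] = 8495/32768

Answer: 8495/32768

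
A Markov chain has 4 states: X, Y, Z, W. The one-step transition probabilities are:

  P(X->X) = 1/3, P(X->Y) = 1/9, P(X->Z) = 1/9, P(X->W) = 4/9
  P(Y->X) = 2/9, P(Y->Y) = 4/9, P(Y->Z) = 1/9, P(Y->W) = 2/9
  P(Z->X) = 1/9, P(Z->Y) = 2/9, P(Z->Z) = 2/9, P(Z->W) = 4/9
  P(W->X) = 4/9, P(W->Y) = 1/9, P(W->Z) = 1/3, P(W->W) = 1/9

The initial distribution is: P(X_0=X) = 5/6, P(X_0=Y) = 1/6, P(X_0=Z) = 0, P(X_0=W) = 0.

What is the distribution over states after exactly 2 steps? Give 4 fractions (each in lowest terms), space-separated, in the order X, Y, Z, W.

Propagating the distribution step by step (d_{t+1} = d_t * P):
d_0 = (X=5/6, Y=1/6, Z=0, W=0)
  d_1[X] = 5/6*1/3 + 1/6*2/9 + 0*1/9 + 0*4/9 = 17/54
  d_1[Y] = 5/6*1/9 + 1/6*4/9 + 0*2/9 + 0*1/9 = 1/6
  d_1[Z] = 5/6*1/9 + 1/6*1/9 + 0*2/9 + 0*1/3 = 1/9
  d_1[W] = 5/6*4/9 + 1/6*2/9 + 0*4/9 + 0*1/9 = 11/27
d_1 = (X=17/54, Y=1/6, Z=1/9, W=11/27)
  d_2[X] = 17/54*1/3 + 1/6*2/9 + 1/9*1/9 + 11/27*4/9 = 163/486
  d_2[Y] = 17/54*1/9 + 1/6*4/9 + 1/9*2/9 + 11/27*1/9 = 29/162
  d_2[Z] = 17/54*1/9 + 1/6*1/9 + 1/9*2/9 + 11/27*1/3 = 52/243
  d_2[W] = 17/54*4/9 + 1/6*2/9 + 1/9*4/9 + 11/27*1/9 = 22/81
d_2 = (X=163/486, Y=29/162, Z=52/243, W=22/81)

Answer: 163/486 29/162 52/243 22/81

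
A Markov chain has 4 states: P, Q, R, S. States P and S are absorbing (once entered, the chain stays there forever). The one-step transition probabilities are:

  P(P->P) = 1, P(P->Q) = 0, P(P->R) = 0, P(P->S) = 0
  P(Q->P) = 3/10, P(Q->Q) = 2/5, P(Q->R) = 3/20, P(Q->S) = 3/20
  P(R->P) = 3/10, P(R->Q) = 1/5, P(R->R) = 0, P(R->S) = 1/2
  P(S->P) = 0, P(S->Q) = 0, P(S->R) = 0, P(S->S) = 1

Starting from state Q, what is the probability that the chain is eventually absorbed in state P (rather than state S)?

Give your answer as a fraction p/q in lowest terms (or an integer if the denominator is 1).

Answer: 23/38

Derivation:
Let a_i = P(absorbed in P | start in state i).
Boundary conditions: a_P = 1, a_S = 0.
For each transient state i, a_i = sum_j P(i->j) * a_j:
  a_Q = 3/10*a_P + 2/5*a_Q + 3/20*a_R + 3/20*a_S
  a_R = 3/10*a_P + 1/5*a_Q + 0*a_R + 1/2*a_S

Substituting a_P = 1 and a_S = 0, rearrange to (I - Q) a = r where r[i] = P(i -> P):
  [3/5, -3/20] . (a_Q, a_R) = 3/10
  [-1/5, 1] . (a_Q, a_R) = 3/10

Solving yields:
  a_Q = 23/38
  a_R = 8/19

Starting state is Q, so the absorption probability is a_Q = 23/38.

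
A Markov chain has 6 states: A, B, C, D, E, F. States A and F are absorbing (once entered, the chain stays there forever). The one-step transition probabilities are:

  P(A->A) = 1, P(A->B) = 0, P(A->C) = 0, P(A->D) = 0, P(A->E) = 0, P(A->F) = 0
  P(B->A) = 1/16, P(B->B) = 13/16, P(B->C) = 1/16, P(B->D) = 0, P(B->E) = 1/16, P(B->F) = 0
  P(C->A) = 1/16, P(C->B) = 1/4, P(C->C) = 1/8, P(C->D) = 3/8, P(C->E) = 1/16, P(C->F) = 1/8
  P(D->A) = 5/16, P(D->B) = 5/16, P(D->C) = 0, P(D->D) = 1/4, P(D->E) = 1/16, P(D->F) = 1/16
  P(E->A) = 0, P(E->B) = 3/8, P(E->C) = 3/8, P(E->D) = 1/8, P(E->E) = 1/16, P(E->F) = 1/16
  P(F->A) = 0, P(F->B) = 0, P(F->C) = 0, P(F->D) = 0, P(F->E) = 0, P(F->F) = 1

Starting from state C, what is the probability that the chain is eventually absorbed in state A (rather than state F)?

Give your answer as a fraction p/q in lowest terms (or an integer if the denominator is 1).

Let a_i = P(absorbed in A | start in state i).
Boundary conditions: a_A = 1, a_F = 0.
For each transient state i, a_i = sum_j P(i->j) * a_j:
  a_B = 1/16*a_A + 13/16*a_B + 1/16*a_C + 0*a_D + 1/16*a_E + 0*a_F
  a_C = 1/16*a_A + 1/4*a_B + 1/8*a_C + 3/8*a_D + 1/16*a_E + 1/8*a_F
  a_D = 5/16*a_A + 5/16*a_B + 0*a_C + 1/4*a_D + 1/16*a_E + 1/16*a_F
  a_E = 0*a_A + 3/8*a_B + 3/8*a_C + 1/8*a_D + 1/16*a_E + 1/16*a_F

Substituting a_A = 1 and a_F = 0, rearrange to (I - Q) a = r where r[i] = P(i -> A):
  [3/16, -1/16, 0, -1/16] . (a_B, a_C, a_D, a_E) = 1/16
  [-1/4, 7/8, -3/8, -1/16] . (a_B, a_C, a_D, a_E) = 1/16
  [-5/16, 0, 3/4, -1/16] . (a_B, a_C, a_D, a_E) = 5/16
  [-3/8, -3/8, -1/8, 15/16] . (a_B, a_C, a_D, a_E) = 0

Solving yields:
  a_B = 1707/2128
  a_C = 743/1064
  a_D = 3447/4256
  a_E = 1507/2128

Starting state is C, so the absorption probability is a_C = 743/1064.

Answer: 743/1064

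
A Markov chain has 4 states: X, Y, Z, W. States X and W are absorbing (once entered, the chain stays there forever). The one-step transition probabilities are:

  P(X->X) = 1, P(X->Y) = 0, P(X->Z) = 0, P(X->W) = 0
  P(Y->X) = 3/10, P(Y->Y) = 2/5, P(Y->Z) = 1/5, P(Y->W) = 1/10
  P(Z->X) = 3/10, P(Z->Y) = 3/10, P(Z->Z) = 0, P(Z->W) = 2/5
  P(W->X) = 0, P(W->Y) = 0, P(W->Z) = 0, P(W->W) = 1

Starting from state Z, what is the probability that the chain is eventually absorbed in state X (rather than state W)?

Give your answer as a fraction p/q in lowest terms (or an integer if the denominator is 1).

Let a_i = P(absorbed in X | start in state i).
Boundary conditions: a_X = 1, a_W = 0.
For each transient state i, a_i = sum_j P(i->j) * a_j:
  a_Y = 3/10*a_X + 2/5*a_Y + 1/5*a_Z + 1/10*a_W
  a_Z = 3/10*a_X + 3/10*a_Y + 0*a_Z + 2/5*a_W

Substituting a_X = 1 and a_W = 0, rearrange to (I - Q) a = r where r[i] = P(i -> X):
  [3/5, -1/5] . (a_Y, a_Z) = 3/10
  [-3/10, 1] . (a_Y, a_Z) = 3/10

Solving yields:
  a_Y = 2/3
  a_Z = 1/2

Starting state is Z, so the absorption probability is a_Z = 1/2.

Answer: 1/2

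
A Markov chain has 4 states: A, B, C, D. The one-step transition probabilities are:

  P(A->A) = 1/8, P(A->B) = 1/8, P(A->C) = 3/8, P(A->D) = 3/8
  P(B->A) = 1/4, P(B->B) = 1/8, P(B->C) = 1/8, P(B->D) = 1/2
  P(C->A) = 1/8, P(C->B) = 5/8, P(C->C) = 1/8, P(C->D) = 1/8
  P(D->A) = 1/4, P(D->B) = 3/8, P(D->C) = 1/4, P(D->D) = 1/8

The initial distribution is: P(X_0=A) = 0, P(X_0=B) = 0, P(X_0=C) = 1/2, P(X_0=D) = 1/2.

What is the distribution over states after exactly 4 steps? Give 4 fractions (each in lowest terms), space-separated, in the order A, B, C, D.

Propagating the distribution step by step (d_{t+1} = d_t * P):
d_0 = (A=0, B=0, C=1/2, D=1/2)
  d_1[A] = 0*1/8 + 0*1/4 + 1/2*1/8 + 1/2*1/4 = 3/16
  d_1[B] = 0*1/8 + 0*1/8 + 1/2*5/8 + 1/2*3/8 = 1/2
  d_1[C] = 0*3/8 + 0*1/8 + 1/2*1/8 + 1/2*1/4 = 3/16
  d_1[D] = 0*3/8 + 0*1/2 + 1/2*1/8 + 1/2*1/8 = 1/8
d_1 = (A=3/16, B=1/2, C=3/16, D=1/8)
  d_2[A] = 3/16*1/8 + 1/2*1/4 + 3/16*1/8 + 1/8*1/4 = 13/64
  d_2[B] = 3/16*1/8 + 1/2*1/8 + 3/16*5/8 + 1/8*3/8 = 1/4
  d_2[C] = 3/16*3/8 + 1/2*1/8 + 3/16*1/8 + 1/8*1/4 = 3/16
  d_2[D] = 3/16*3/8 + 1/2*1/2 + 3/16*1/8 + 1/8*1/8 = 23/64
d_2 = (A=13/64, B=1/4, C=3/16, D=23/64)
  d_3[A] = 13/64*1/8 + 1/4*1/4 + 3/16*1/8 + 23/64*1/4 = 103/512
  d_3[B] = 13/64*1/8 + 1/4*1/8 + 3/16*5/8 + 23/64*3/8 = 79/256
  d_3[C] = 13/64*3/8 + 1/4*1/8 + 3/16*1/8 + 23/64*1/4 = 113/512
  d_3[D] = 13/64*3/8 + 1/4*1/2 + 3/16*1/8 + 23/64*1/8 = 69/256
d_3 = (A=103/512, B=79/256, C=113/512, D=69/256)
  d_4[A] = 103/512*1/8 + 79/256*1/4 + 113/512*1/8 + 69/256*1/4 = 101/512
  d_4[B] = 103/512*1/8 + 79/256*1/8 + 113/512*5/8 + 69/256*3/8 = 155/512
  d_4[C] = 103/512*3/8 + 79/256*1/8 + 113/512*1/8 + 69/256*1/4 = 107/512
  d_4[D] = 103/512*3/8 + 79/256*1/2 + 113/512*1/8 + 69/256*1/8 = 149/512
d_4 = (A=101/512, B=155/512, C=107/512, D=149/512)

Answer: 101/512 155/512 107/512 149/512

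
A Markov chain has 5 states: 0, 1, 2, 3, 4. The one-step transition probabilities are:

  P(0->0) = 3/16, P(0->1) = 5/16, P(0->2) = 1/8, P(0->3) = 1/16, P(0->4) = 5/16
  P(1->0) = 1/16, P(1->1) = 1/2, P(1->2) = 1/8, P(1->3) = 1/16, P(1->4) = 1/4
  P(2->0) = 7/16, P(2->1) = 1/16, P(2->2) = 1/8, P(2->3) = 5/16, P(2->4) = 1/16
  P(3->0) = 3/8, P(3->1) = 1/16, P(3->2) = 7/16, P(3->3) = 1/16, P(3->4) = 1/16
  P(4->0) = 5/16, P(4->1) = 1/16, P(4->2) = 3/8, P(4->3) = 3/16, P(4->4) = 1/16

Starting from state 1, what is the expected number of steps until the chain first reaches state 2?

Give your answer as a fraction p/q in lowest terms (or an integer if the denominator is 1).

Answer: 8532/1739

Derivation:
Let h_i = expected steps to first reach 2 from state i.
Boundary: h_2 = 0.
First-step equations for the other states:
  h_0 = 1 + 3/16*h_0 + 5/16*h_1 + 1/8*h_2 + 1/16*h_3 + 5/16*h_4
  h_1 = 1 + 1/16*h_0 + 1/2*h_1 + 1/8*h_2 + 1/16*h_3 + 1/4*h_4
  h_3 = 1 + 3/8*h_0 + 1/16*h_1 + 7/16*h_2 + 1/16*h_3 + 1/16*h_4
  h_4 = 1 + 5/16*h_0 + 1/16*h_1 + 3/8*h_2 + 3/16*h_3 + 1/16*h_4

Substituting h_2 = 0 and rearranging gives the linear system (I - Q) h = 1:
  [13/16, -5/16, -1/16, -5/16] . (h_0, h_1, h_3, h_4) = 1
  [-1/16, 1/2, -1/16, -1/4] . (h_0, h_1, h_3, h_4) = 1
  [-3/8, -1/16, 15/16, -1/16] . (h_0, h_1, h_3, h_4) = 1
  [-5/16, -1/16, -3/16, 15/16] . (h_0, h_1, h_3, h_4) = 1

Solving yields:
  h_0 = 8384/1739
  h_1 = 8532/1739
  h_3 = 6208/1739
  h_4 = 6460/1739

Starting state is 1, so the expected hitting time is h_1 = 8532/1739.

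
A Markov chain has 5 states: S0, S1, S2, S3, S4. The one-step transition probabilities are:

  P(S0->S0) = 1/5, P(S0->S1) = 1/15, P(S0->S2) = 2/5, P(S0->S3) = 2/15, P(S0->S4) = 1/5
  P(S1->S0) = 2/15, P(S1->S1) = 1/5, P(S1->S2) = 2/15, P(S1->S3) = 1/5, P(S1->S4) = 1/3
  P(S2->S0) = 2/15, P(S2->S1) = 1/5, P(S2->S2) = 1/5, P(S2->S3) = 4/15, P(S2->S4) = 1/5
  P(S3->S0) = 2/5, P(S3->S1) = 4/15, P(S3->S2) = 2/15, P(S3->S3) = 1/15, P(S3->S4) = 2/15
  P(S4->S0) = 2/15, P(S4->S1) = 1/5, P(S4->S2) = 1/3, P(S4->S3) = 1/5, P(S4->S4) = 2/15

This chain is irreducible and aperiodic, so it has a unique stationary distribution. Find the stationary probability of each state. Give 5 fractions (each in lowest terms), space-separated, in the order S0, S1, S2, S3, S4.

Answer: 2015/10383 644/3461 2503/10383 1861/10383 2072/10383

Derivation:
The stationary distribution satisfies pi = pi * P, i.e.:
  pi_S0 = 1/5*pi_S0 + 2/15*pi_S1 + 2/15*pi_S2 + 2/5*pi_S3 + 2/15*pi_S4
  pi_S1 = 1/15*pi_S0 + 1/5*pi_S1 + 1/5*pi_S2 + 4/15*pi_S3 + 1/5*pi_S4
  pi_S2 = 2/5*pi_S0 + 2/15*pi_S1 + 1/5*pi_S2 + 2/15*pi_S3 + 1/3*pi_S4
  pi_S3 = 2/15*pi_S0 + 1/5*pi_S1 + 4/15*pi_S2 + 1/15*pi_S3 + 1/5*pi_S4
  pi_S4 = 1/5*pi_S0 + 1/3*pi_S1 + 1/5*pi_S2 + 2/15*pi_S3 + 2/15*pi_S4
with normalization: pi_S0 + pi_S1 + pi_S2 + pi_S3 + pi_S4 = 1.

Using the first 4 balance equations plus normalization, the linear system A*pi = b is:
  [-4/5, 2/15, 2/15, 2/5, 2/15] . pi = 0
  [1/15, -4/5, 1/5, 4/15, 1/5] . pi = 0
  [2/5, 2/15, -4/5, 2/15, 1/3] . pi = 0
  [2/15, 1/5, 4/15, -14/15, 1/5] . pi = 0
  [1, 1, 1, 1, 1] . pi = 1

Solving yields:
  pi_S0 = 2015/10383
  pi_S1 = 644/3461
  pi_S2 = 2503/10383
  pi_S3 = 1861/10383
  pi_S4 = 2072/10383

Verification (pi * P):
  2015/10383*1/5 + 644/3461*2/15 + 2503/10383*2/15 + 1861/10383*2/5 + 2072/10383*2/15 = 2015/10383 = pi_S0  (ok)
  2015/10383*1/15 + 644/3461*1/5 + 2503/10383*1/5 + 1861/10383*4/15 + 2072/10383*1/5 = 644/3461 = pi_S1  (ok)
  2015/10383*2/5 + 644/3461*2/15 + 2503/10383*1/5 + 1861/10383*2/15 + 2072/10383*1/3 = 2503/10383 = pi_S2  (ok)
  2015/10383*2/15 + 644/3461*1/5 + 2503/10383*4/15 + 1861/10383*1/15 + 2072/10383*1/5 = 1861/10383 = pi_S3  (ok)
  2015/10383*1/5 + 644/3461*1/3 + 2503/10383*1/5 + 1861/10383*2/15 + 2072/10383*2/15 = 2072/10383 = pi_S4  (ok)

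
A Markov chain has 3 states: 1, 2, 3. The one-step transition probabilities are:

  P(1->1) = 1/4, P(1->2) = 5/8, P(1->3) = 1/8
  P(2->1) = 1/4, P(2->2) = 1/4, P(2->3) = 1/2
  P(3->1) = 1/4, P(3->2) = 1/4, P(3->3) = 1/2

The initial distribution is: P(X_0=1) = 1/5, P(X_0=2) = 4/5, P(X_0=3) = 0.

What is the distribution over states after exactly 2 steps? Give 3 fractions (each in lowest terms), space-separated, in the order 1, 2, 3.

Propagating the distribution step by step (d_{t+1} = d_t * P):
d_0 = (1=1/5, 2=4/5, 3=0)
  d_1[1] = 1/5*1/4 + 4/5*1/4 + 0*1/4 = 1/4
  d_1[2] = 1/5*5/8 + 4/5*1/4 + 0*1/4 = 13/40
  d_1[3] = 1/5*1/8 + 4/5*1/2 + 0*1/2 = 17/40
d_1 = (1=1/4, 2=13/40, 3=17/40)
  d_2[1] = 1/4*1/4 + 13/40*1/4 + 17/40*1/4 = 1/4
  d_2[2] = 1/4*5/8 + 13/40*1/4 + 17/40*1/4 = 11/32
  d_2[3] = 1/4*1/8 + 13/40*1/2 + 17/40*1/2 = 13/32
d_2 = (1=1/4, 2=11/32, 3=13/32)

Answer: 1/4 11/32 13/32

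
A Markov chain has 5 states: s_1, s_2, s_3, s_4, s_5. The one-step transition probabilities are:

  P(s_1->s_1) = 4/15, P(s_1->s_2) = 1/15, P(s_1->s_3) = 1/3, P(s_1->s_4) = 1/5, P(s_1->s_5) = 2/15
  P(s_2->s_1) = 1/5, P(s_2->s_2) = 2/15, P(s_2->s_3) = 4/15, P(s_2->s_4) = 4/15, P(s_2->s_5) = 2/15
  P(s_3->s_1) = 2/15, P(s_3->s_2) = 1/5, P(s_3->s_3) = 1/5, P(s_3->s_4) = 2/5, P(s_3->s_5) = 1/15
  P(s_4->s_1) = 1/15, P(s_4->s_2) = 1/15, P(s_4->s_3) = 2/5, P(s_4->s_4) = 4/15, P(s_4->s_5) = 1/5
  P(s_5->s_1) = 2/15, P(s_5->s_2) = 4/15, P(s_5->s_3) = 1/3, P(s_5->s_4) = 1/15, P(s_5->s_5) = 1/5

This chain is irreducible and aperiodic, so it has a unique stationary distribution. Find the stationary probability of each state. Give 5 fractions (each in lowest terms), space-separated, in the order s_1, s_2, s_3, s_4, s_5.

Answer: 6751/46795 6767/46795 14106/46795 12594/46795 6577/46795

Derivation:
The stationary distribution satisfies pi = pi * P, i.e.:
  pi_s_1 = 4/15*pi_s_1 + 1/5*pi_s_2 + 2/15*pi_s_3 + 1/15*pi_s_4 + 2/15*pi_s_5
  pi_s_2 = 1/15*pi_s_1 + 2/15*pi_s_2 + 1/5*pi_s_3 + 1/15*pi_s_4 + 4/15*pi_s_5
  pi_s_3 = 1/3*pi_s_1 + 4/15*pi_s_2 + 1/5*pi_s_3 + 2/5*pi_s_4 + 1/3*pi_s_5
  pi_s_4 = 1/5*pi_s_1 + 4/15*pi_s_2 + 2/5*pi_s_3 + 4/15*pi_s_4 + 1/15*pi_s_5
  pi_s_5 = 2/15*pi_s_1 + 2/15*pi_s_2 + 1/15*pi_s_3 + 1/5*pi_s_4 + 1/5*pi_s_5
with normalization: pi_s_1 + pi_s_2 + pi_s_3 + pi_s_4 + pi_s_5 = 1.

Using the first 4 balance equations plus normalization, the linear system A*pi = b is:
  [-11/15, 1/5, 2/15, 1/15, 2/15] . pi = 0
  [1/15, -13/15, 1/5, 1/15, 4/15] . pi = 0
  [1/3, 4/15, -4/5, 2/5, 1/3] . pi = 0
  [1/5, 4/15, 2/5, -11/15, 1/15] . pi = 0
  [1, 1, 1, 1, 1] . pi = 1

Solving yields:
  pi_s_1 = 6751/46795
  pi_s_2 = 6767/46795
  pi_s_3 = 14106/46795
  pi_s_4 = 12594/46795
  pi_s_5 = 6577/46795

Verification (pi * P):
  6751/46795*4/15 + 6767/46795*1/5 + 14106/46795*2/15 + 12594/46795*1/15 + 6577/46795*2/15 = 6751/46795 = pi_s_1  (ok)
  6751/46795*1/15 + 6767/46795*2/15 + 14106/46795*1/5 + 12594/46795*1/15 + 6577/46795*4/15 = 6767/46795 = pi_s_2  (ok)
  6751/46795*1/3 + 6767/46795*4/15 + 14106/46795*1/5 + 12594/46795*2/5 + 6577/46795*1/3 = 14106/46795 = pi_s_3  (ok)
  6751/46795*1/5 + 6767/46795*4/15 + 14106/46795*2/5 + 12594/46795*4/15 + 6577/46795*1/15 = 12594/46795 = pi_s_4  (ok)
  6751/46795*2/15 + 6767/46795*2/15 + 14106/46795*1/15 + 12594/46795*1/5 + 6577/46795*1/5 = 6577/46795 = pi_s_5  (ok)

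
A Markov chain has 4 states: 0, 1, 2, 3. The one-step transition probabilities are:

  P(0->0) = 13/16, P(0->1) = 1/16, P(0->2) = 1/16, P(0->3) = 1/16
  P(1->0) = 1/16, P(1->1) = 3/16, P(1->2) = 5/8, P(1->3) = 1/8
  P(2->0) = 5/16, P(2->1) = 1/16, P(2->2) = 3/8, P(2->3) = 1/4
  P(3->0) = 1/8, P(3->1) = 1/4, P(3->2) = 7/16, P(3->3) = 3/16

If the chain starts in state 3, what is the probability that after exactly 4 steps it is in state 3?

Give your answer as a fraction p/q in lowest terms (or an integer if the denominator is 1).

Computing P^4 by repeated multiplication:
P^1 =
  0: [13/16, 1/16, 1/16, 1/16]
  1: [1/16, 3/16, 5/8, 1/8]
  2: [5/16, 1/16, 3/8, 1/4]
  3: [1/8, 1/4, 7/16, 3/16]
P^2 =
  0: [177/256, 21/256, 9/64, 11/128]
  1: [35/128, 7/64, 105/256, 53/256]
  2: [13/32, 15/128, 79/256, 43/256]
  3: [71/256, 33/256, 105/256, 47/256]
P^3 =
  0: [1273/2048, 91/1024, 757/4096, 429/4096]
  1: [1569/4096, 471/4096, 1351/4096, 705/4096]
  2: [1863/4096, 445/4096, 1179/4096, 609/4096]
  3: [1575/4096, 463/4096, 85/256, 349/2048]
P^4 =
  0: [38105/65536, 6111/65536, 13731/65536, 7589/65536]
  1: [29033/65536, 7153/65536, 2415/8192, 5015/32768]
  2: [31777/65536, 6813/65536, 8825/32768, 581/4096]
  3: [14567/32768, 1779/16384, 19251/65536, 10035/65536]

(P^4)[3 -> 3] = 10035/65536

Answer: 10035/65536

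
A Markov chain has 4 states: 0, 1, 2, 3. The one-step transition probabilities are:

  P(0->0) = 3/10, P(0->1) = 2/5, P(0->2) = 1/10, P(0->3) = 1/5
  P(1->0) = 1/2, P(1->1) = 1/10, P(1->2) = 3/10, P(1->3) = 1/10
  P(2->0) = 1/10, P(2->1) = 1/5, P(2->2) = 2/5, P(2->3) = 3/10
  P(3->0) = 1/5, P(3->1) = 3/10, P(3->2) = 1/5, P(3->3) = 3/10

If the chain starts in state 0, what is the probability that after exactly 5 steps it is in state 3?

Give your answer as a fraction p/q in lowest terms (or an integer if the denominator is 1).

Computing P^5 by repeated multiplication:
P^1 =
  0: [3/10, 2/5, 1/10, 1/5]
  1: [1/2, 1/10, 3/10, 1/10]
  2: [1/10, 1/5, 2/5, 3/10]
  3: [1/5, 3/10, 1/5, 3/10]
P^2 =
  0: [17/50, 6/25, 23/100, 19/100]
  1: [1/4, 3/10, 11/50, 23/100]
  2: [23/100, 23/100, 29/100, 1/4]
  3: [29/100, 6/25, 1/4, 11/50]
P^3 =
  0: [283/1000, 263/1000, 59/250, 109/500]
  1: [293/1000, 243/1000, 249/1000, 43/200]
  2: [263/1000, 31/125, 129/500, 231/1000]
  3: [69/250, 32/125, 49/200, 223/1000]
P^4 =
  0: [709/2500, 2521/10000, 613/2500, 2191/10000]
  1: [2773/10000, 1279/5000, 153/625, 2221/10000]
  2: [2749/10000, 2509/10000, 2501/10000, 2241/10000]
  3: [2799/10000, 2519/10000, 247/1000, 553/2500]
P^5 =
  0: [27947/100000, 12671/50000, 24589/100000, 11061/50000]
  1: [27999/100000, 25209/100000, 24681/100000, 22111/100000]
  2: [1111/4000, 2523/10000, 12381/50000, 22233/100000]
  3: [13943/50000, 25291/100000, 1233/5000, 22163/100000]

(P^5)[0 -> 3] = 11061/50000

Answer: 11061/50000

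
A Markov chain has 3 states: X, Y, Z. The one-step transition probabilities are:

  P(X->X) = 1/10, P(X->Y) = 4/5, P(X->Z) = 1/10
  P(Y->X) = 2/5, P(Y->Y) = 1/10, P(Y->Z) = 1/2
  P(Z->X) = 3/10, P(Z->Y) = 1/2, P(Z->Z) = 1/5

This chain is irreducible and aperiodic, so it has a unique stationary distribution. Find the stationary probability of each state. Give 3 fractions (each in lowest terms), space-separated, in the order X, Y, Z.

The stationary distribution satisfies pi = pi * P, i.e.:
  pi_X = 1/10*pi_X + 2/5*pi_Y + 3/10*pi_Z
  pi_Y = 4/5*pi_X + 1/10*pi_Y + 1/2*pi_Z
  pi_Z = 1/10*pi_X + 1/2*pi_Y + 1/5*pi_Z
with normalization: pi_X + pi_Y + pi_Z = 1.

Using the first 2 balance equations plus normalization, the linear system A*pi = b is:
  [-9/10, 2/5, 3/10] . pi = 0
  [4/5, -9/10, 1/2] . pi = 0
  [1, 1, 1] . pi = 1

Solving yields:
  pi_X = 47/165
  pi_Y = 23/55
  pi_Z = 49/165

Verification (pi * P):
  47/165*1/10 + 23/55*2/5 + 49/165*3/10 = 47/165 = pi_X  (ok)
  47/165*4/5 + 23/55*1/10 + 49/165*1/2 = 23/55 = pi_Y  (ok)
  47/165*1/10 + 23/55*1/2 + 49/165*1/5 = 49/165 = pi_Z  (ok)

Answer: 47/165 23/55 49/165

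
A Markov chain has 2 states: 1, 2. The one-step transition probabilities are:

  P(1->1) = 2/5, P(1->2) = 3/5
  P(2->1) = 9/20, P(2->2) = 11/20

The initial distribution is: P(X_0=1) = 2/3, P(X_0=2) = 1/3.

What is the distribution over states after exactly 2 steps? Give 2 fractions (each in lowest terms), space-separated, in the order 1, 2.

Answer: 103/240 137/240

Derivation:
Propagating the distribution step by step (d_{t+1} = d_t * P):
d_0 = (1=2/3, 2=1/3)
  d_1[1] = 2/3*2/5 + 1/3*9/20 = 5/12
  d_1[2] = 2/3*3/5 + 1/3*11/20 = 7/12
d_1 = (1=5/12, 2=7/12)
  d_2[1] = 5/12*2/5 + 7/12*9/20 = 103/240
  d_2[2] = 5/12*3/5 + 7/12*11/20 = 137/240
d_2 = (1=103/240, 2=137/240)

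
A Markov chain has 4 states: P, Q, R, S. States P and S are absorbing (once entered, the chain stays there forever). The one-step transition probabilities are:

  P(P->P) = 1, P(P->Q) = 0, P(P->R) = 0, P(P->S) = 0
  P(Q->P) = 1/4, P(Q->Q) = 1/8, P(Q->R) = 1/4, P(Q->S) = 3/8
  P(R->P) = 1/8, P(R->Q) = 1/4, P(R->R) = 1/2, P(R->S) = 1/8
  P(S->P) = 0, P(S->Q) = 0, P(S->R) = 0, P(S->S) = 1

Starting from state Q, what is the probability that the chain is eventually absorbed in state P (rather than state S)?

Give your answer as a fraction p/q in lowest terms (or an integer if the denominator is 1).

Answer: 5/12

Derivation:
Let a_i = P(absorbed in P | start in state i).
Boundary conditions: a_P = 1, a_S = 0.
For each transient state i, a_i = sum_j P(i->j) * a_j:
  a_Q = 1/4*a_P + 1/8*a_Q + 1/4*a_R + 3/8*a_S
  a_R = 1/8*a_P + 1/4*a_Q + 1/2*a_R + 1/8*a_S

Substituting a_P = 1 and a_S = 0, rearrange to (I - Q) a = r where r[i] = P(i -> P):
  [7/8, -1/4] . (a_Q, a_R) = 1/4
  [-1/4, 1/2] . (a_Q, a_R) = 1/8

Solving yields:
  a_Q = 5/12
  a_R = 11/24

Starting state is Q, so the absorption probability is a_Q = 5/12.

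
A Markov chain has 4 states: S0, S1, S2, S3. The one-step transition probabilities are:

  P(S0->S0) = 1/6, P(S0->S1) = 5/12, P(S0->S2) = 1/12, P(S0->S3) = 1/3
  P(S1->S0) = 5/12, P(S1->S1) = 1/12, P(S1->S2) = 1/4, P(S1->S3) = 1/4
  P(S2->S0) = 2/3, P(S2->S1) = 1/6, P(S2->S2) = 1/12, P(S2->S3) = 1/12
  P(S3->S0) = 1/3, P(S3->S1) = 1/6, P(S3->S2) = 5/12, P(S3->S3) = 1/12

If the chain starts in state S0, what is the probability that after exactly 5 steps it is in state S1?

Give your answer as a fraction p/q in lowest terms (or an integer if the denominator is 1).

Answer: 58289/248832

Derivation:
Computing P^5 by repeated multiplication:
P^1 =
  S0: [1/6, 5/12, 1/12, 1/3]
  S1: [5/12, 1/12, 1/4, 1/4]
  S2: [2/3, 1/6, 1/12, 1/12]
  S3: [1/3, 1/6, 5/12, 1/12]
P^2 =
  S0: [53/144, 25/144, 19/72, 7/36]
  S1: [17/48, 19/72, 13/72, 29/144]
  S2: [19/72, 23/72, 5/36, 5/18]
  S3: [31/72, 17/72, 5/36, 7/36]
P^3 =
  S0: [647/1728, 211/864, 17/96, 353/1728]
  S1: [77/216, 403/1728, 7/36, 373/1728]
  S2: [313/864, 89/432, 11/48, 175/864]
  S3: [283/864, 55/216, 3/16, 199/864]
P^4 =
  S0: [227/648, 4975/20736, 83/432, 4513/20736]
  S1: [7427/20736, 4901/20736, 671/3456, 2191/10368]
  S2: [475/1296, 2489/10368, 5/27, 2159/10368]
  S3: [1879/5184, 2357/10368, 175/864, 2153/10368]
P^5 =
  S0: [89327/248832, 58289/248832, 8123/41472, 26239/124416]
  S1: [89095/248832, 14713/62208, 8011/41472, 52819/248832]
  S2: [44041/124416, 29647/124416, 3997/20736, 13373/62208]
  S3: [44713/124416, 29653/124416, 3949/20736, 6589/31104]

(P^5)[S0 -> S1] = 58289/248832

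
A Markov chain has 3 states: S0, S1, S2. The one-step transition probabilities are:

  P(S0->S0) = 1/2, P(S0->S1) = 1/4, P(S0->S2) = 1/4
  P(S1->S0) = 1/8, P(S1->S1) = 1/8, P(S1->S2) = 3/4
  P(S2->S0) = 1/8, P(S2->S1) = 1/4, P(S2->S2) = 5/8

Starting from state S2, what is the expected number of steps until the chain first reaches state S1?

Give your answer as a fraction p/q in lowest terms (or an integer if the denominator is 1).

Answer: 4

Derivation:
Let h_i = expected steps to first reach S1 from state i.
Boundary: h_S1 = 0.
First-step equations for the other states:
  h_S0 = 1 + 1/2*h_S0 + 1/4*h_S1 + 1/4*h_S2
  h_S2 = 1 + 1/8*h_S0 + 1/4*h_S1 + 5/8*h_S2

Substituting h_S1 = 0 and rearranging gives the linear system (I - Q) h = 1:
  [1/2, -1/4] . (h_S0, h_S2) = 1
  [-1/8, 3/8] . (h_S0, h_S2) = 1

Solving yields:
  h_S0 = 4
  h_S2 = 4

Starting state is S2, so the expected hitting time is h_S2 = 4.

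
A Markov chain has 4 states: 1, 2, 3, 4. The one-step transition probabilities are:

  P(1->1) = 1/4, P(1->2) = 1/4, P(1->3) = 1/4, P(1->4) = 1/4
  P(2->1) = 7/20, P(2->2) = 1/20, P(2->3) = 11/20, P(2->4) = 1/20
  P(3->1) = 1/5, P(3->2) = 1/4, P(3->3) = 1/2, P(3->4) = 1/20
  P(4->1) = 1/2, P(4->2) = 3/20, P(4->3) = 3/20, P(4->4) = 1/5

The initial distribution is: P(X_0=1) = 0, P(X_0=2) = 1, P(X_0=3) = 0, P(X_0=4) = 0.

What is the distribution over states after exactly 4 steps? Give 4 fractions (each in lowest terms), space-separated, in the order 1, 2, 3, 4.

Answer: 5559/20000 16019/80000 63543/160000 19947/160000

Derivation:
Propagating the distribution step by step (d_{t+1} = d_t * P):
d_0 = (1=0, 2=1, 3=0, 4=0)
  d_1[1] = 0*1/4 + 1*7/20 + 0*1/5 + 0*1/2 = 7/20
  d_1[2] = 0*1/4 + 1*1/20 + 0*1/4 + 0*3/20 = 1/20
  d_1[3] = 0*1/4 + 1*11/20 + 0*1/2 + 0*3/20 = 11/20
  d_1[4] = 0*1/4 + 1*1/20 + 0*1/20 + 0*1/5 = 1/20
d_1 = (1=7/20, 2=1/20, 3=11/20, 4=1/20)
  d_2[1] = 7/20*1/4 + 1/20*7/20 + 11/20*1/5 + 1/20*1/2 = 6/25
  d_2[2] = 7/20*1/4 + 1/20*1/20 + 11/20*1/4 + 1/20*3/20 = 47/200
  d_2[3] = 7/20*1/4 + 1/20*11/20 + 11/20*1/2 + 1/20*3/20 = 159/400
  d_2[4] = 7/20*1/4 + 1/20*1/20 + 11/20*1/20 + 1/20*1/5 = 51/400
d_2 = (1=6/25, 2=47/200, 3=159/400, 4=51/400)
  d_3[1] = 6/25*1/4 + 47/200*7/20 + 159/400*1/5 + 51/400*1/2 = 571/2000
  d_3[2] = 6/25*1/4 + 47/200*1/20 + 159/400*1/4 + 51/400*3/20 = 761/4000
  d_3[3] = 6/25*1/4 + 47/200*11/20 + 159/400*1/2 + 51/400*3/20 = 3257/8000
  d_3[4] = 6/25*1/4 + 47/200*1/20 + 159/400*1/20 + 51/400*1/5 = 937/8000
d_3 = (1=571/2000, 2=761/4000, 3=3257/8000, 4=937/8000)
  d_4[1] = 571/2000*1/4 + 761/4000*7/20 + 3257/8000*1/5 + 937/8000*1/2 = 5559/20000
  d_4[2] = 571/2000*1/4 + 761/4000*1/20 + 3257/8000*1/4 + 937/8000*3/20 = 16019/80000
  d_4[3] = 571/2000*1/4 + 761/4000*11/20 + 3257/8000*1/2 + 937/8000*3/20 = 63543/160000
  d_4[4] = 571/2000*1/4 + 761/4000*1/20 + 3257/8000*1/20 + 937/8000*1/5 = 19947/160000
d_4 = (1=5559/20000, 2=16019/80000, 3=63543/160000, 4=19947/160000)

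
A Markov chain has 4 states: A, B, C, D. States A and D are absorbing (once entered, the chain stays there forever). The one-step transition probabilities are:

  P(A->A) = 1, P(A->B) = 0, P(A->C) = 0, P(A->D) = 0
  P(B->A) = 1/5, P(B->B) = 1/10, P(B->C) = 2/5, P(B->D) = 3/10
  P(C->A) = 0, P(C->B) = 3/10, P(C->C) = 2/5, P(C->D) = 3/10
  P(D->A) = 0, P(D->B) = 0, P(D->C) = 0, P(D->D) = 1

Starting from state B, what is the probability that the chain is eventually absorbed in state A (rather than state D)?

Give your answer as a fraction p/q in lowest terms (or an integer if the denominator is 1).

Answer: 2/7

Derivation:
Let a_i = P(absorbed in A | start in state i).
Boundary conditions: a_A = 1, a_D = 0.
For each transient state i, a_i = sum_j P(i->j) * a_j:
  a_B = 1/5*a_A + 1/10*a_B + 2/5*a_C + 3/10*a_D
  a_C = 0*a_A + 3/10*a_B + 2/5*a_C + 3/10*a_D

Substituting a_A = 1 and a_D = 0, rearrange to (I - Q) a = r where r[i] = P(i -> A):
  [9/10, -2/5] . (a_B, a_C) = 1/5
  [-3/10, 3/5] . (a_B, a_C) = 0

Solving yields:
  a_B = 2/7
  a_C = 1/7

Starting state is B, so the absorption probability is a_B = 2/7.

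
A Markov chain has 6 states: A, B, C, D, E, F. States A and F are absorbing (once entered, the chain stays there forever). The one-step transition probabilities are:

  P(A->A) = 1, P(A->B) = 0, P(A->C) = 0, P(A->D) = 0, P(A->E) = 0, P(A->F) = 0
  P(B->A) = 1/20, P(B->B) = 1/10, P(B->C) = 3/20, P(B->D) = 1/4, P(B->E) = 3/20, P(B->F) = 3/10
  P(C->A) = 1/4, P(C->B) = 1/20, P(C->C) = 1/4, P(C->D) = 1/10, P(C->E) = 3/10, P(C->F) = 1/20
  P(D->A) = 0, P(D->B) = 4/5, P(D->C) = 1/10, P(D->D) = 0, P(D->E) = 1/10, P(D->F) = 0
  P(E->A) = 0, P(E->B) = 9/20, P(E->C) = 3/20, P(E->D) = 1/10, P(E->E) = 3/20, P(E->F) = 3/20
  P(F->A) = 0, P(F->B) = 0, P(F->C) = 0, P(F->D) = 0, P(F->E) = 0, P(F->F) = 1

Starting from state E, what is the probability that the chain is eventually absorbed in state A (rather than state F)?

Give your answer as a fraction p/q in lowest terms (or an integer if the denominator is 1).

Answer: 821/3203

Derivation:
Let a_i = P(absorbed in A | start in state i).
Boundary conditions: a_A = 1, a_F = 0.
For each transient state i, a_i = sum_j P(i->j) * a_j:
  a_B = 1/20*a_A + 1/10*a_B + 3/20*a_C + 1/4*a_D + 3/20*a_E + 3/10*a_F
  a_C = 1/4*a_A + 1/20*a_B + 1/4*a_C + 1/10*a_D + 3/10*a_E + 1/20*a_F
  a_D = 0*a_A + 4/5*a_B + 1/10*a_C + 0*a_D + 1/10*a_E + 0*a_F
  a_E = 0*a_A + 9/20*a_B + 3/20*a_C + 1/10*a_D + 3/20*a_E + 3/20*a_F

Substituting a_A = 1 and a_F = 0, rearrange to (I - Q) a = r where r[i] = P(i -> A):
  [9/10, -3/20, -1/4, -3/20] . (a_B, a_C, a_D, a_E) = 1/20
  [-1/20, 3/4, -1/10, -3/10] . (a_B, a_C, a_D, a_E) = 1/4
  [-4/5, -1/10, 1, -1/10] . (a_B, a_C, a_D, a_E) = 0
  [-9/20, -3/20, -1/10, 17/20] . (a_B, a_C, a_D, a_E) = 0

Solving yields:
  a_B = 5788/22421
  a_C = 10999/22421
  a_D = 6305/22421
  a_E = 821/3203

Starting state is E, so the absorption probability is a_E = 821/3203.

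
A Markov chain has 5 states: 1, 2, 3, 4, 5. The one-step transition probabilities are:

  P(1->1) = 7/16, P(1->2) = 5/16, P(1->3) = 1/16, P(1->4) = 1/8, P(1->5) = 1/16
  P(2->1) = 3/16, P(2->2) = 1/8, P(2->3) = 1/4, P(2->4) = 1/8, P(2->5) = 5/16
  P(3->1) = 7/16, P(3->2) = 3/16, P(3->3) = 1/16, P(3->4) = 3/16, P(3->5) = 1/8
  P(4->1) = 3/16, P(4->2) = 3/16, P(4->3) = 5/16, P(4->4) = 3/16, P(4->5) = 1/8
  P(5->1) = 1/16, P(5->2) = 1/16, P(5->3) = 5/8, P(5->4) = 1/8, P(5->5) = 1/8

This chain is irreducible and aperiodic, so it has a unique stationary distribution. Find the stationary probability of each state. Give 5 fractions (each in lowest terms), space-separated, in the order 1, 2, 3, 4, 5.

The stationary distribution satisfies pi = pi * P, i.e.:
  pi_1 = 7/16*pi_1 + 3/16*pi_2 + 7/16*pi_3 + 3/16*pi_4 + 1/16*pi_5
  pi_2 = 5/16*pi_1 + 1/8*pi_2 + 3/16*pi_3 + 3/16*pi_4 + 1/16*pi_5
  pi_3 = 1/16*pi_1 + 1/4*pi_2 + 1/16*pi_3 + 5/16*pi_4 + 5/8*pi_5
  pi_4 = 1/8*pi_1 + 1/8*pi_2 + 3/16*pi_3 + 3/16*pi_4 + 1/8*pi_5
  pi_5 = 1/16*pi_1 + 5/16*pi_2 + 1/8*pi_3 + 1/8*pi_4 + 1/8*pi_5
with normalization: pi_1 + pi_2 + pi_3 + pi_4 + pi_5 = 1.

Using the first 4 balance equations plus normalization, the linear system A*pi = b is:
  [-9/16, 3/16, 7/16, 3/16, 1/16] . pi = 0
  [5/16, -7/8, 3/16, 3/16, 1/16] . pi = 0
  [1/16, 1/4, -15/16, 5/16, 5/8] . pi = 0
  [1/8, 1/8, 3/16, -13/16, 1/8] . pi = 0
  [1, 1, 1, 1, 1] . pi = 1

Solving yields:
  pi_1 = 5301/17771
  pi_2 = 3461/17771
  pi_3 = 15377/71084
  pi_4 = 10503/71084
  pi_5 = 2539/17771

Verification (pi * P):
  5301/17771*7/16 + 3461/17771*3/16 + 15377/71084*7/16 + 10503/71084*3/16 + 2539/17771*1/16 = 5301/17771 = pi_1  (ok)
  5301/17771*5/16 + 3461/17771*1/8 + 15377/71084*3/16 + 10503/71084*3/16 + 2539/17771*1/16 = 3461/17771 = pi_2  (ok)
  5301/17771*1/16 + 3461/17771*1/4 + 15377/71084*1/16 + 10503/71084*5/16 + 2539/17771*5/8 = 15377/71084 = pi_3  (ok)
  5301/17771*1/8 + 3461/17771*1/8 + 15377/71084*3/16 + 10503/71084*3/16 + 2539/17771*1/8 = 10503/71084 = pi_4  (ok)
  5301/17771*1/16 + 3461/17771*5/16 + 15377/71084*1/8 + 10503/71084*1/8 + 2539/17771*1/8 = 2539/17771 = pi_5  (ok)

Answer: 5301/17771 3461/17771 15377/71084 10503/71084 2539/17771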